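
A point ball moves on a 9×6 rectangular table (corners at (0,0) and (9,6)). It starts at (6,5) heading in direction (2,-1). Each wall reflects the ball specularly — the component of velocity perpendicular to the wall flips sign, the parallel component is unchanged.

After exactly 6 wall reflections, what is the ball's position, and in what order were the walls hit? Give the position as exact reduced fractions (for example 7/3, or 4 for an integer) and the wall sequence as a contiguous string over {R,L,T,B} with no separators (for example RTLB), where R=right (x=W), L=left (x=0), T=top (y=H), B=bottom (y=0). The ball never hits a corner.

1. t=3/2 → R at (9,7/2); v=(-2,-1)
2. t=7/2 → B at (2,0); v=(-2,1)
3. t=1 → L at (0,1); v=(2,1)
4. t=9/2 → R at (9,11/2); v=(-2,1)
5. t=1/2 → T at (8,6); v=(-2,-1)
6. t=4 → L at (0,2); v=(2,-1)

Final position: (0,2)
Wall sequence: RBLRTL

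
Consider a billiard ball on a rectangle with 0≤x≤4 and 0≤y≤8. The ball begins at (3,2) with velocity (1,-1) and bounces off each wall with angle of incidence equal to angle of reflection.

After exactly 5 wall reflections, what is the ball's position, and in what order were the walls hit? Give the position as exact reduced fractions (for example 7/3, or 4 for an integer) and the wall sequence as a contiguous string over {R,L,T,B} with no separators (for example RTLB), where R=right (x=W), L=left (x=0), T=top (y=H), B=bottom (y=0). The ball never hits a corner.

Final position: (3,8)
Wall sequence: RBLRT

1. t=1 → R at (4,1); v=(-1,-1)
2. t=1 → B at (3,0); v=(-1,1)
3. t=3 → L at (0,3); v=(1,1)
4. t=4 → R at (4,7); v=(-1,1)
5. t=1 → T at (3,8); v=(-1,-1)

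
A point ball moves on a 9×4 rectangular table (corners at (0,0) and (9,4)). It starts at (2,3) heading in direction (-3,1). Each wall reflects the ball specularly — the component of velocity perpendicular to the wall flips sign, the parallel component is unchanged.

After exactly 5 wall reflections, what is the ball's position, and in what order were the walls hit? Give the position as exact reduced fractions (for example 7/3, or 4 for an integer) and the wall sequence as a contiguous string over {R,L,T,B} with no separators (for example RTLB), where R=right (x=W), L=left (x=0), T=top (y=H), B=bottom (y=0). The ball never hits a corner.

1. t=2/3 → L at (0,11/3); v=(3,1)
2. t=1/3 → T at (1,4); v=(3,-1)
3. t=8/3 → R at (9,4/3); v=(-3,-1)
4. t=4/3 → B at (5,0); v=(-3,1)
5. t=5/3 → L at (0,5/3); v=(3,1)

Final position: (0,5/3)
Wall sequence: LTRBL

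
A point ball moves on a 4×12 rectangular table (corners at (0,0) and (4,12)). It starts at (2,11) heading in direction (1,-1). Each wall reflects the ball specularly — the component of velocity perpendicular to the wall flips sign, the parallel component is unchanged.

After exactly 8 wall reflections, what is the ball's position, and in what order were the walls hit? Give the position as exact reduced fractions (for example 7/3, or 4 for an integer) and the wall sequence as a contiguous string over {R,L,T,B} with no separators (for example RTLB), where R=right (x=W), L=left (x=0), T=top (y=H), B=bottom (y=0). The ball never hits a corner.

Final position: (1,12)
Wall sequence: RLRBLRLT

1. t=2 → R at (4,9); v=(-1,-1)
2. t=4 → L at (0,5); v=(1,-1)
3. t=4 → R at (4,1); v=(-1,-1)
4. t=1 → B at (3,0); v=(-1,1)
5. t=3 → L at (0,3); v=(1,1)
6. t=4 → R at (4,7); v=(-1,1)
7. t=4 → L at (0,11); v=(1,1)
8. t=1 → T at (1,12); v=(1,-1)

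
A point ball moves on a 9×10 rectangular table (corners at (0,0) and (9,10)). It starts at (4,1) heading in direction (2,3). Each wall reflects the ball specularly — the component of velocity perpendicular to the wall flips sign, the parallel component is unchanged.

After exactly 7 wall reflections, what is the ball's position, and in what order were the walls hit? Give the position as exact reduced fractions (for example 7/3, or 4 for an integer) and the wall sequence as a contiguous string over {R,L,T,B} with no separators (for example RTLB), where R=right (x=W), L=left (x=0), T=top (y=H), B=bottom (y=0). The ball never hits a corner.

Final position: (6,0)
Wall sequence: RTBLTRB

1. t=5/2 → R at (9,17/2); v=(-2,3)
2. t=1/2 → T at (8,10); v=(-2,-3)
3. t=10/3 → B at (4/3,0); v=(-2,3)
4. t=2/3 → L at (0,2); v=(2,3)
5. t=8/3 → T at (16/3,10); v=(2,-3)
6. t=11/6 → R at (9,9/2); v=(-2,-3)
7. t=3/2 → B at (6,0); v=(-2,3)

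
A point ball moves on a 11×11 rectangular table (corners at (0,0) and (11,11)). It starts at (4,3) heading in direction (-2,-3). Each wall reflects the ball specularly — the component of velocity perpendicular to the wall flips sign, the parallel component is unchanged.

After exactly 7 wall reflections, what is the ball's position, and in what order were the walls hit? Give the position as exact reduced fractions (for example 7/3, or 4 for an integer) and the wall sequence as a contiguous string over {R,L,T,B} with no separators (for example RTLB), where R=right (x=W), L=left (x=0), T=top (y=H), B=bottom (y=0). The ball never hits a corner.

1. t=1 → B at (2,0); v=(-2,3)
2. t=1 → L at (0,3); v=(2,3)
3. t=8/3 → T at (16/3,11); v=(2,-3)
4. t=17/6 → R at (11,5/2); v=(-2,-3)
5. t=5/6 → B at (28/3,0); v=(-2,3)
6. t=11/3 → T at (2,11); v=(-2,-3)
7. t=1 → L at (0,8); v=(2,-3)

Final position: (0,8)
Wall sequence: BLTRBTL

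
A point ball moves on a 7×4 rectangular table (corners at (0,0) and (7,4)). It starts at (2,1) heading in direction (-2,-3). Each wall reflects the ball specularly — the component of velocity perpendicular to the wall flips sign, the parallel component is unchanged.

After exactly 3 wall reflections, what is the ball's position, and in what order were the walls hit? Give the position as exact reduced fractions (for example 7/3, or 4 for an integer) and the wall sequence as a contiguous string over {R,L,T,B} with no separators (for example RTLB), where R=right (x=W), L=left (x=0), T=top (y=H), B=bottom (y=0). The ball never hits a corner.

Final position: (4/3,4)
Wall sequence: BLT

1. t=1/3 → B at (4/3,0); v=(-2,3)
2. t=2/3 → L at (0,2); v=(2,3)
3. t=2/3 → T at (4/3,4); v=(2,-3)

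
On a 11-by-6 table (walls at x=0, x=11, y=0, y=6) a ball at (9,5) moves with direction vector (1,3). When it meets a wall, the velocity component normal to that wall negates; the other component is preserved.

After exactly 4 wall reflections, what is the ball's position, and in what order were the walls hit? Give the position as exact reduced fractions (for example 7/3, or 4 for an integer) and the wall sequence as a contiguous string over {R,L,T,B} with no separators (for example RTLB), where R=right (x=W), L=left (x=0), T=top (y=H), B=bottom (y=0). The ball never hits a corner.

Final position: (26/3,6)
Wall sequence: TRBT

1. t=1/3 → T at (28/3,6); v=(1,-3)
2. t=5/3 → R at (11,1); v=(-1,-3)
3. t=1/3 → B at (32/3,0); v=(-1,3)
4. t=2 → T at (26/3,6); v=(-1,-3)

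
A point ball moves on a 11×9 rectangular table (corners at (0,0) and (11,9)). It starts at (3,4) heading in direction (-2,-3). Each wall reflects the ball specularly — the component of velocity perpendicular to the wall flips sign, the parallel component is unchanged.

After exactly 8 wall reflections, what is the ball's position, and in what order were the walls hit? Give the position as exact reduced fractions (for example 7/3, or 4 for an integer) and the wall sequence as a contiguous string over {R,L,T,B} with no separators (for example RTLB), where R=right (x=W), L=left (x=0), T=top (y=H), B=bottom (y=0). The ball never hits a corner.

1. t=4/3 → B at (1/3,0); v=(-2,3)
2. t=1/6 → L at (0,1/2); v=(2,3)
3. t=17/6 → T at (17/3,9); v=(2,-3)
4. t=8/3 → R at (11,1); v=(-2,-3)
5. t=1/3 → B at (31/3,0); v=(-2,3)
6. t=3 → T at (13/3,9); v=(-2,-3)
7. t=13/6 → L at (0,5/2); v=(2,-3)
8. t=5/6 → B at (5/3,0); v=(2,3)

Final position: (5/3,0)
Wall sequence: BLTRBTLB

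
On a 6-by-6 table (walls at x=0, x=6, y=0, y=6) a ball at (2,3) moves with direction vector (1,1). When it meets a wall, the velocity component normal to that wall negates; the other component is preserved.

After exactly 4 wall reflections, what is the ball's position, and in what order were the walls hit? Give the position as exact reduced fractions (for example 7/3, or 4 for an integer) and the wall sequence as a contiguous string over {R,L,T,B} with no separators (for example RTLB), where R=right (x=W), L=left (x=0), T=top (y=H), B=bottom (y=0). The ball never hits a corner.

Final position: (0,1)
Wall sequence: TRBL

1. t=3 → T at (5,6); v=(1,-1)
2. t=1 → R at (6,5); v=(-1,-1)
3. t=5 → B at (1,0); v=(-1,1)
4. t=1 → L at (0,1); v=(1,1)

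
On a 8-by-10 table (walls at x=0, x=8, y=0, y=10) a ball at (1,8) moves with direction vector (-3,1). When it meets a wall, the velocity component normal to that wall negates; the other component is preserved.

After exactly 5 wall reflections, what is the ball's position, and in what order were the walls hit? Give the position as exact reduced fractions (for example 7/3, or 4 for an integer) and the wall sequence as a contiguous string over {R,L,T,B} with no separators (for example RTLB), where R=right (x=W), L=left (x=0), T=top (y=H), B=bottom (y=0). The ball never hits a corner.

1. t=1/3 → L at (0,25/3); v=(3,1)
2. t=5/3 → T at (5,10); v=(3,-1)
3. t=1 → R at (8,9); v=(-3,-1)
4. t=8/3 → L at (0,19/3); v=(3,-1)
5. t=8/3 → R at (8,11/3); v=(-3,-1)

Final position: (8,11/3)
Wall sequence: LTRLR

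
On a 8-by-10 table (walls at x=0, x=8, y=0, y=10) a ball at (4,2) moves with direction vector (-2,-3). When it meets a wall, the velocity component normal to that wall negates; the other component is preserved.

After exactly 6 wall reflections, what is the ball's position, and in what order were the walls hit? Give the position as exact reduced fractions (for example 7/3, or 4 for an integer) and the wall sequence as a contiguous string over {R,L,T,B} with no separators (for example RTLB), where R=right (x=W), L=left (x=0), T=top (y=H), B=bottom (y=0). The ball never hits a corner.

Final position: (0,8)
Wall sequence: BLTRBL

1. t=2/3 → B at (8/3,0); v=(-2,3)
2. t=4/3 → L at (0,4); v=(2,3)
3. t=2 → T at (4,10); v=(2,-3)
4. t=2 → R at (8,4); v=(-2,-3)
5. t=4/3 → B at (16/3,0); v=(-2,3)
6. t=8/3 → L at (0,8); v=(2,3)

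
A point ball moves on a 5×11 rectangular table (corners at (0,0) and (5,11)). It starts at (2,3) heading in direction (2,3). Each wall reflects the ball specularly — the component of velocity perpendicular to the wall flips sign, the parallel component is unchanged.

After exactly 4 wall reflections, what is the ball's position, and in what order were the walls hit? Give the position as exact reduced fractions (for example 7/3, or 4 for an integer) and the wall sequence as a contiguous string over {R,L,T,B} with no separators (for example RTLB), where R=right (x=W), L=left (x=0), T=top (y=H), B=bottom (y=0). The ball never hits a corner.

1. t=3/2 → R at (5,15/2); v=(-2,3)
2. t=7/6 → T at (8/3,11); v=(-2,-3)
3. t=4/3 → L at (0,7); v=(2,-3)
4. t=7/3 → B at (14/3,0); v=(2,3)

Final position: (14/3,0)
Wall sequence: RTLB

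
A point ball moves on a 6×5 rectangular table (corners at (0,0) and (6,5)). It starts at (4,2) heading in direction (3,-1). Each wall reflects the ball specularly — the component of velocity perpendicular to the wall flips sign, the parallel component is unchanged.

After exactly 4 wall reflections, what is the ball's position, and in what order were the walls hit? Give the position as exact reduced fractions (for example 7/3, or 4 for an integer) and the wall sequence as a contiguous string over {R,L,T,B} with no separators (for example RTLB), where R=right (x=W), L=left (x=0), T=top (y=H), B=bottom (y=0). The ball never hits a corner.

1. t=2/3 → R at (6,4/3); v=(-3,-1)
2. t=4/3 → B at (2,0); v=(-3,1)
3. t=2/3 → L at (0,2/3); v=(3,1)
4. t=2 → R at (6,8/3); v=(-3,1)

Final position: (6,8/3)
Wall sequence: RBLR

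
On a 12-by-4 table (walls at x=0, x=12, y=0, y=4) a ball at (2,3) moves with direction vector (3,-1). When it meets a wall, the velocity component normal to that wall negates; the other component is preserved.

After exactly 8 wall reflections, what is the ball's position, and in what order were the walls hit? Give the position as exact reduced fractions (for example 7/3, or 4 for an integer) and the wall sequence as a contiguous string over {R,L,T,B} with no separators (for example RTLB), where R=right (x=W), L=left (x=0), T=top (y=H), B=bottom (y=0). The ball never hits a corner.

1. t=3 → B at (11,0); v=(3,1)
2. t=1/3 → R at (12,1/3); v=(-3,1)
3. t=11/3 → T at (1,4); v=(-3,-1)
4. t=1/3 → L at (0,11/3); v=(3,-1)
5. t=11/3 → B at (11,0); v=(3,1)
6. t=1/3 → R at (12,1/3); v=(-3,1)
7. t=11/3 → T at (1,4); v=(-3,-1)
8. t=1/3 → L at (0,11/3); v=(3,-1)

Final position: (0,11/3)
Wall sequence: BRTLBRTL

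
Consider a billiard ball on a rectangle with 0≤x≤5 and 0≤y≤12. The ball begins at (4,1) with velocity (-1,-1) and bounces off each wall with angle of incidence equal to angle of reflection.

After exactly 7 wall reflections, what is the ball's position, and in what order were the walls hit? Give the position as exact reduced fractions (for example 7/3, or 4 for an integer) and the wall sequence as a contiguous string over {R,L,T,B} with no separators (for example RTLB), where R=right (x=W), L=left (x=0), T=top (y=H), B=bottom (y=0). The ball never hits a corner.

Final position: (0,1)
Wall sequence: BLRTLRL

1. t=1 → B at (3,0); v=(-1,1)
2. t=3 → L at (0,3); v=(1,1)
3. t=5 → R at (5,8); v=(-1,1)
4. t=4 → T at (1,12); v=(-1,-1)
5. t=1 → L at (0,11); v=(1,-1)
6. t=5 → R at (5,6); v=(-1,-1)
7. t=5 → L at (0,1); v=(1,-1)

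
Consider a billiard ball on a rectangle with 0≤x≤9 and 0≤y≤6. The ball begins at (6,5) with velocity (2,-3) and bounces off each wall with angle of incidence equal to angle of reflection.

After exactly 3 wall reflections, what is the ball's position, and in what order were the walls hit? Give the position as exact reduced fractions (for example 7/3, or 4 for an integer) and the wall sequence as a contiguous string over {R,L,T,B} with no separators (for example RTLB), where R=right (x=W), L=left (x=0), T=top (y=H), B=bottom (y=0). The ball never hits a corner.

Final position: (14/3,6)
Wall sequence: RBT

1. t=3/2 → R at (9,1/2); v=(-2,-3)
2. t=1/6 → B at (26/3,0); v=(-2,3)
3. t=2 → T at (14/3,6); v=(-2,-3)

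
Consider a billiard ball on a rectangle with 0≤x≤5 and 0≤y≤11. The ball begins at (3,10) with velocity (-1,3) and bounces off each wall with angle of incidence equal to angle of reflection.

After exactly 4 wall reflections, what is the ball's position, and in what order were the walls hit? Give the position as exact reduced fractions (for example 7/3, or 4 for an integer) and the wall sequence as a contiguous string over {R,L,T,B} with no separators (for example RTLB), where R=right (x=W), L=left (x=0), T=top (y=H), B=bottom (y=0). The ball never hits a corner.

1. t=1/3 → T at (8/3,11); v=(-1,-3)
2. t=8/3 → L at (0,3); v=(1,-3)
3. t=1 → B at (1,0); v=(1,3)
4. t=11/3 → T at (14/3,11); v=(1,-3)

Final position: (14/3,11)
Wall sequence: TLBT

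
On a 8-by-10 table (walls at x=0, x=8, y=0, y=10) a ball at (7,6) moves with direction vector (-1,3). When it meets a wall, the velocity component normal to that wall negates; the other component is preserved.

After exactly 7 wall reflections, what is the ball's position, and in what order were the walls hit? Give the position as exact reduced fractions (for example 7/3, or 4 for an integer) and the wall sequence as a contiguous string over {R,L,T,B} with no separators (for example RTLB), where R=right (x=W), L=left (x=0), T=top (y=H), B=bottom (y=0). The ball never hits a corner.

1. t=4/3 → T at (17/3,10); v=(-1,-3)
2. t=10/3 → B at (7/3,0); v=(-1,3)
3. t=7/3 → L at (0,7); v=(1,3)
4. t=1 → T at (1,10); v=(1,-3)
5. t=10/3 → B at (13/3,0); v=(1,3)
6. t=10/3 → T at (23/3,10); v=(1,-3)
7. t=1/3 → R at (8,9); v=(-1,-3)

Final position: (8,9)
Wall sequence: TBLTBTR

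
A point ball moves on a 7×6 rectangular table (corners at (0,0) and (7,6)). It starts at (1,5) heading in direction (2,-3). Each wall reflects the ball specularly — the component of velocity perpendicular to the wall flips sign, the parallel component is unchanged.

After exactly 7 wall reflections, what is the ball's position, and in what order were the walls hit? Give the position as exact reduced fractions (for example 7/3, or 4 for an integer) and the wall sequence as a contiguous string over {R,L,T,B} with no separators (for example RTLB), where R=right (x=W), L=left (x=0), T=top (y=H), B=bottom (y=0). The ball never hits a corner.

Final position: (19/3,0)
Wall sequence: BRTBLTB

1. t=5/3 → B at (13/3,0); v=(2,3)
2. t=4/3 → R at (7,4); v=(-2,3)
3. t=2/3 → T at (17/3,6); v=(-2,-3)
4. t=2 → B at (5/3,0); v=(-2,3)
5. t=5/6 → L at (0,5/2); v=(2,3)
6. t=7/6 → T at (7/3,6); v=(2,-3)
7. t=2 → B at (19/3,0); v=(2,3)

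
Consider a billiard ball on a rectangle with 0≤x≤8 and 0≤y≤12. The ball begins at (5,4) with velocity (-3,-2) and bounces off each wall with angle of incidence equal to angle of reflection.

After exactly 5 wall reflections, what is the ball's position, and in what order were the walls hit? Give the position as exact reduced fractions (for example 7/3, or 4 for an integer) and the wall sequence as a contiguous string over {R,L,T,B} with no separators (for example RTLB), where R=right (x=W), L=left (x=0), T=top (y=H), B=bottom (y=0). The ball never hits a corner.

Final position: (3,12)
Wall sequence: LBRLT

1. t=5/3 → L at (0,2/3); v=(3,-2)
2. t=1/3 → B at (1,0); v=(3,2)
3. t=7/3 → R at (8,14/3); v=(-3,2)
4. t=8/3 → L at (0,10); v=(3,2)
5. t=1 → T at (3,12); v=(3,-2)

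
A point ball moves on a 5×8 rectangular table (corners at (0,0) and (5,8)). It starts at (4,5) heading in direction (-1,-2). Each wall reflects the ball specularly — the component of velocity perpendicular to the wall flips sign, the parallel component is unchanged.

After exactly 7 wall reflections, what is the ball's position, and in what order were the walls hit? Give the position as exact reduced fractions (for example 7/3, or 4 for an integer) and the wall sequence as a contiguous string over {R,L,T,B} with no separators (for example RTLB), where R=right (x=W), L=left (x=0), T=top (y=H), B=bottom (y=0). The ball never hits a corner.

Final position: (1/2,8)
Wall sequence: BLTRBLT

1. t=5/2 → B at (3/2,0); v=(-1,2)
2. t=3/2 → L at (0,3); v=(1,2)
3. t=5/2 → T at (5/2,8); v=(1,-2)
4. t=5/2 → R at (5,3); v=(-1,-2)
5. t=3/2 → B at (7/2,0); v=(-1,2)
6. t=7/2 → L at (0,7); v=(1,2)
7. t=1/2 → T at (1/2,8); v=(1,-2)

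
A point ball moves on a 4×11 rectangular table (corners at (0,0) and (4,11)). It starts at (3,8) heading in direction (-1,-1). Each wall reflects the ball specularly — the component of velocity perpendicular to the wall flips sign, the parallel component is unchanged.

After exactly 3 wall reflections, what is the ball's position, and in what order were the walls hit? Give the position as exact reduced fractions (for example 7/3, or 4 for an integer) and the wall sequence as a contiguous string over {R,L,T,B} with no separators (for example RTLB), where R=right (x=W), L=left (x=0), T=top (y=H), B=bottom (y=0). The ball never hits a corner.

1. t=3 → L at (0,5); v=(1,-1)
2. t=4 → R at (4,1); v=(-1,-1)
3. t=1 → B at (3,0); v=(-1,1)

Final position: (3,0)
Wall sequence: LRB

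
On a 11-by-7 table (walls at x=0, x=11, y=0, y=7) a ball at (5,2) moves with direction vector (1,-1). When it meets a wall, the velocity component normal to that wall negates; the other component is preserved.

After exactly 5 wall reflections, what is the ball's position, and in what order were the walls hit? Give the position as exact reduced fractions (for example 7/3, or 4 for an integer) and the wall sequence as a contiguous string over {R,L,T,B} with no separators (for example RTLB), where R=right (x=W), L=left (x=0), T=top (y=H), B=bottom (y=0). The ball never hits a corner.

1. t=2 → B at (7,0); v=(1,1)
2. t=4 → R at (11,4); v=(-1,1)
3. t=3 → T at (8,7); v=(-1,-1)
4. t=7 → B at (1,0); v=(-1,1)
5. t=1 → L at (0,1); v=(1,1)

Final position: (0,1)
Wall sequence: BRTBL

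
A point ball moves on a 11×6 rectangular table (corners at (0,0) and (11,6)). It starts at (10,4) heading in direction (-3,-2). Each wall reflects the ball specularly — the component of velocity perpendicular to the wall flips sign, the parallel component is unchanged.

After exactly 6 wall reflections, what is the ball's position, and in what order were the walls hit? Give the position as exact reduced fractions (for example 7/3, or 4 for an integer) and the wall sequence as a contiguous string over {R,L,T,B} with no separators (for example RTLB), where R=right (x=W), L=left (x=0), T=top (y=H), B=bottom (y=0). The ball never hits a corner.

Final position: (0,16/3)
Wall sequence: BLTRBL

1. t=2 → B at (4,0); v=(-3,2)
2. t=4/3 → L at (0,8/3); v=(3,2)
3. t=5/3 → T at (5,6); v=(3,-2)
4. t=2 → R at (11,2); v=(-3,-2)
5. t=1 → B at (8,0); v=(-3,2)
6. t=8/3 → L at (0,16/3); v=(3,2)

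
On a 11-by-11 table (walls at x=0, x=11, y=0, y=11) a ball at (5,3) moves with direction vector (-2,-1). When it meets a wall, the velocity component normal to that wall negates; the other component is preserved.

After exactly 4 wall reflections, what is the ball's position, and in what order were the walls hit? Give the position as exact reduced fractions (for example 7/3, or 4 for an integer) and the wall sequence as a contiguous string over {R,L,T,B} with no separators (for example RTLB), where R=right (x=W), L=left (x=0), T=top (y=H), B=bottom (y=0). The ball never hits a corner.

1. t=5/2 → L at (0,1/2); v=(2,-1)
2. t=1/2 → B at (1,0); v=(2,1)
3. t=5 → R at (11,5); v=(-2,1)
4. t=11/2 → L at (0,21/2); v=(2,1)

Final position: (0,21/2)
Wall sequence: LBRL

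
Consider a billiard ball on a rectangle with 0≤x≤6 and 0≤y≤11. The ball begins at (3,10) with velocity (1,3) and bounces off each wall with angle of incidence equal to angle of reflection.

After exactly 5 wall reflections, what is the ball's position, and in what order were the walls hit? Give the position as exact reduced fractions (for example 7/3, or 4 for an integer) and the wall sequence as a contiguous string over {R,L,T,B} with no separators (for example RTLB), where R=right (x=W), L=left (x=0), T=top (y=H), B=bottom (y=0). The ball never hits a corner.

Final position: (0,7)
Wall sequence: TRBTL

1. t=1/3 → T at (10/3,11); v=(1,-3)
2. t=8/3 → R at (6,3); v=(-1,-3)
3. t=1 → B at (5,0); v=(-1,3)
4. t=11/3 → T at (4/3,11); v=(-1,-3)
5. t=4/3 → L at (0,7); v=(1,-3)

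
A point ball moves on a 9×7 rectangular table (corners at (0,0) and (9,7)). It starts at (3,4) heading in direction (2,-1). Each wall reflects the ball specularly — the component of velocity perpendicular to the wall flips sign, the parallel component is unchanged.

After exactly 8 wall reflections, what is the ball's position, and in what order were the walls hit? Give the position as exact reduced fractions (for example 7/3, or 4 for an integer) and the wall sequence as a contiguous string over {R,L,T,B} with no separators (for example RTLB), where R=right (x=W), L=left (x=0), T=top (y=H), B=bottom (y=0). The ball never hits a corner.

Final position: (9,3)
Wall sequence: RBLTRLBR

1. t=3 → R at (9,1); v=(-2,-1)
2. t=1 → B at (7,0); v=(-2,1)
3. t=7/2 → L at (0,7/2); v=(2,1)
4. t=7/2 → T at (7,7); v=(2,-1)
5. t=1 → R at (9,6); v=(-2,-1)
6. t=9/2 → L at (0,3/2); v=(2,-1)
7. t=3/2 → B at (3,0); v=(2,1)
8. t=3 → R at (9,3); v=(-2,1)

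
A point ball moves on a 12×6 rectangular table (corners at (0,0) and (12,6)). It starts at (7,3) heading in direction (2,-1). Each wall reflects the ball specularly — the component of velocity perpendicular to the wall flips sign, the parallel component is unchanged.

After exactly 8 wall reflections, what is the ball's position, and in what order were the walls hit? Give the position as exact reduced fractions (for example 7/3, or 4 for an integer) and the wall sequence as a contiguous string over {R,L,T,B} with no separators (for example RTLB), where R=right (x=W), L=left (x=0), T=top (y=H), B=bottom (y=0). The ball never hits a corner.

1. t=5/2 → R at (12,1/2); v=(-2,-1)
2. t=1/2 → B at (11,0); v=(-2,1)
3. t=11/2 → L at (0,11/2); v=(2,1)
4. t=1/2 → T at (1,6); v=(2,-1)
5. t=11/2 → R at (12,1/2); v=(-2,-1)
6. t=1/2 → B at (11,0); v=(-2,1)
7. t=11/2 → L at (0,11/2); v=(2,1)
8. t=1/2 → T at (1,6); v=(2,-1)

Final position: (1,6)
Wall sequence: RBLTRBLT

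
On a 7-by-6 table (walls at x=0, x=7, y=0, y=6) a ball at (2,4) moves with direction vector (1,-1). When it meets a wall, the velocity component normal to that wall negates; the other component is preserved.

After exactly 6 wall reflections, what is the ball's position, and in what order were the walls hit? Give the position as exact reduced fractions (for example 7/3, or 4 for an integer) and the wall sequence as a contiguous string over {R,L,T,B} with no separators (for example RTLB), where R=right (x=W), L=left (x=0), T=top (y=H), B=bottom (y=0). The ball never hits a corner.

Final position: (7,3)
Wall sequence: BRTLBR

1. t=4 → B at (6,0); v=(1,1)
2. t=1 → R at (7,1); v=(-1,1)
3. t=5 → T at (2,6); v=(-1,-1)
4. t=2 → L at (0,4); v=(1,-1)
5. t=4 → B at (4,0); v=(1,1)
6. t=3 → R at (7,3); v=(-1,1)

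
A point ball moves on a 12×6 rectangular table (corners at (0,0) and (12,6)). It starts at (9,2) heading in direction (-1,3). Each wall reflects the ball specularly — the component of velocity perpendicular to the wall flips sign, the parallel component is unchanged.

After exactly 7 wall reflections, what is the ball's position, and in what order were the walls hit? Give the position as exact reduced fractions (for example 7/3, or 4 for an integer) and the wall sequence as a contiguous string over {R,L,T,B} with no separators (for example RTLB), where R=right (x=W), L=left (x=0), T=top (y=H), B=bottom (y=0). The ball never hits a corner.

Final position: (7/3,0)
Wall sequence: TBTBLTB

1. t=4/3 → T at (23/3,6); v=(-1,-3)
2. t=2 → B at (17/3,0); v=(-1,3)
3. t=2 → T at (11/3,6); v=(-1,-3)
4. t=2 → B at (5/3,0); v=(-1,3)
5. t=5/3 → L at (0,5); v=(1,3)
6. t=1/3 → T at (1/3,6); v=(1,-3)
7. t=2 → B at (7/3,0); v=(1,3)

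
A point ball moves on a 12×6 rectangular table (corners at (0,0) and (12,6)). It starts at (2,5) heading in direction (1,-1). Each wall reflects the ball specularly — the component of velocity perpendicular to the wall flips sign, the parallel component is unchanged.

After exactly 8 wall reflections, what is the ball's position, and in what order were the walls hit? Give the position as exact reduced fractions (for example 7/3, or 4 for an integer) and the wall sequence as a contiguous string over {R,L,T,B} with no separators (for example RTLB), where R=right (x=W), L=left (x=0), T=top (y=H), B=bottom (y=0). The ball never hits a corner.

Final position: (12,5)
Wall sequence: BRTBLTBR

1. t=5 → B at (7,0); v=(1,1)
2. t=5 → R at (12,5); v=(-1,1)
3. t=1 → T at (11,6); v=(-1,-1)
4. t=6 → B at (5,0); v=(-1,1)
5. t=5 → L at (0,5); v=(1,1)
6. t=1 → T at (1,6); v=(1,-1)
7. t=6 → B at (7,0); v=(1,1)
8. t=5 → R at (12,5); v=(-1,1)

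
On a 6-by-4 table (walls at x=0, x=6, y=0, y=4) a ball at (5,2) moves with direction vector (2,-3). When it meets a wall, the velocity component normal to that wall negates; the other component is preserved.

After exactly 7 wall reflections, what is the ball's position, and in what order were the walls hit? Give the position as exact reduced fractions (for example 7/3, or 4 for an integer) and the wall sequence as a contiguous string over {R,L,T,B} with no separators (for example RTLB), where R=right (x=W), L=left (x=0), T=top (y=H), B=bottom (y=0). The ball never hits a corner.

Final position: (5,0)
Wall sequence: RBTBLTB

1. t=1/2 → R at (6,1/2); v=(-2,-3)
2. t=1/6 → B at (17/3,0); v=(-2,3)
3. t=4/3 → T at (3,4); v=(-2,-3)
4. t=4/3 → B at (1/3,0); v=(-2,3)
5. t=1/6 → L at (0,1/2); v=(2,3)
6. t=7/6 → T at (7/3,4); v=(2,-3)
7. t=4/3 → B at (5,0); v=(2,3)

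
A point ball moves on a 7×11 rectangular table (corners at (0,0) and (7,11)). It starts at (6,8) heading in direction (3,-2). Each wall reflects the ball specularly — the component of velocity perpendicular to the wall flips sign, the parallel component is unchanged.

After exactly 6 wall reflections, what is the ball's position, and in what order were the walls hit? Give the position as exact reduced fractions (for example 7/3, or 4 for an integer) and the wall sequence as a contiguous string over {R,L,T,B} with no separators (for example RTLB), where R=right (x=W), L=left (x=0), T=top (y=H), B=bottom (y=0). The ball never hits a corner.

1. t=1/3 → R at (7,22/3); v=(-3,-2)
2. t=7/3 → L at (0,8/3); v=(3,-2)
3. t=4/3 → B at (4,0); v=(3,2)
4. t=1 → R at (7,2); v=(-3,2)
5. t=7/3 → L at (0,20/3); v=(3,2)
6. t=13/6 → T at (13/2,11); v=(3,-2)

Final position: (13/2,11)
Wall sequence: RLBRLT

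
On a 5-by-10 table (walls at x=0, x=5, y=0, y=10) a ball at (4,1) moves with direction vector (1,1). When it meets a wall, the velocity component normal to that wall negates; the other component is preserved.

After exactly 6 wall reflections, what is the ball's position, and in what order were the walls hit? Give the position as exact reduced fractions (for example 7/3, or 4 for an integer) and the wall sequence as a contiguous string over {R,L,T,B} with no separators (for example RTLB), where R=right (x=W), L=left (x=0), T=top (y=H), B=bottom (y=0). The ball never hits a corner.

Final position: (3,0)
Wall sequence: RLTRLB

1. t=1 → R at (5,2); v=(-1,1)
2. t=5 → L at (0,7); v=(1,1)
3. t=3 → T at (3,10); v=(1,-1)
4. t=2 → R at (5,8); v=(-1,-1)
5. t=5 → L at (0,3); v=(1,-1)
6. t=3 → B at (3,0); v=(1,1)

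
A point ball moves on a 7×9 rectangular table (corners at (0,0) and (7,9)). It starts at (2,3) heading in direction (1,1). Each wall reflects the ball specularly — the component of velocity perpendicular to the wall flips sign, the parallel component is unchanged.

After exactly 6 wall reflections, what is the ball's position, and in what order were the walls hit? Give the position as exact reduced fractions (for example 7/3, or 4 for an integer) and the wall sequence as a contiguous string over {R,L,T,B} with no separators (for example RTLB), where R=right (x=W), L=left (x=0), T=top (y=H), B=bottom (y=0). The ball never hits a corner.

1. t=5 → R at (7,8); v=(-1,1)
2. t=1 → T at (6,9); v=(-1,-1)
3. t=6 → L at (0,3); v=(1,-1)
4. t=3 → B at (3,0); v=(1,1)
5. t=4 → R at (7,4); v=(-1,1)
6. t=5 → T at (2,9); v=(-1,-1)

Final position: (2,9)
Wall sequence: RTLBRT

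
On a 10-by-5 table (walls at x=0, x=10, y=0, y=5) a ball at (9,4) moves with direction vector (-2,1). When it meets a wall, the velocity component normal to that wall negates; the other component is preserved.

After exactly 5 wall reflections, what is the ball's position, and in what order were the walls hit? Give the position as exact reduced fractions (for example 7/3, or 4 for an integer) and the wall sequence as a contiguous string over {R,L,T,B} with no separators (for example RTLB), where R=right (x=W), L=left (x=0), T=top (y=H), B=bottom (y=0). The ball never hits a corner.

1. t=1 → T at (7,5); v=(-2,-1)
2. t=7/2 → L at (0,3/2); v=(2,-1)
3. t=3/2 → B at (3,0); v=(2,1)
4. t=7/2 → R at (10,7/2); v=(-2,1)
5. t=3/2 → T at (7,5); v=(-2,-1)

Final position: (7,5)
Wall sequence: TLBRT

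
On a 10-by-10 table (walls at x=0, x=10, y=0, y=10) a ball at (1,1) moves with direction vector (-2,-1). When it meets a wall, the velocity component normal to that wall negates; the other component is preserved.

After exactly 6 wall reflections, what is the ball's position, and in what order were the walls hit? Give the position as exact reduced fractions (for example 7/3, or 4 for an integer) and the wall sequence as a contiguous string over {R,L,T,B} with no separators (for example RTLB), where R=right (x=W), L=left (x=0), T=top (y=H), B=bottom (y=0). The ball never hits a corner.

Final position: (10,11/2)
Wall sequence: LBRLTR

1. t=1/2 → L at (0,1/2); v=(2,-1)
2. t=1/2 → B at (1,0); v=(2,1)
3. t=9/2 → R at (10,9/2); v=(-2,1)
4. t=5 → L at (0,19/2); v=(2,1)
5. t=1/2 → T at (1,10); v=(2,-1)
6. t=9/2 → R at (10,11/2); v=(-2,-1)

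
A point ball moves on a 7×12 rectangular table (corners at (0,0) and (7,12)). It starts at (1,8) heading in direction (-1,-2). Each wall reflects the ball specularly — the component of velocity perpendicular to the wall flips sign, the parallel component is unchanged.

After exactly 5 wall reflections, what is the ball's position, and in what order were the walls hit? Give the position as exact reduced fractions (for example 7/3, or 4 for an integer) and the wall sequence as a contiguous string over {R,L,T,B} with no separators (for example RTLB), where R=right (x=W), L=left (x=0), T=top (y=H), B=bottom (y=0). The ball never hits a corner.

Final position: (0,2)
Wall sequence: LBRTL

1. t=1 → L at (0,6); v=(1,-2)
2. t=3 → B at (3,0); v=(1,2)
3. t=4 → R at (7,8); v=(-1,2)
4. t=2 → T at (5,12); v=(-1,-2)
5. t=5 → L at (0,2); v=(1,-2)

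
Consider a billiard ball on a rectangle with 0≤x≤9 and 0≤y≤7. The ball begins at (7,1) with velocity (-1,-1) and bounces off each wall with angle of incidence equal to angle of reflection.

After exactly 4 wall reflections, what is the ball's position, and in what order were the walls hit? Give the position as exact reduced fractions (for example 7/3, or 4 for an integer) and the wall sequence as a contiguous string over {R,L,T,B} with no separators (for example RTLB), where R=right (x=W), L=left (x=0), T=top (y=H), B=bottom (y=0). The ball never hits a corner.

Final position: (8,0)
Wall sequence: BLTB

1. t=1 → B at (6,0); v=(-1,1)
2. t=6 → L at (0,6); v=(1,1)
3. t=1 → T at (1,7); v=(1,-1)
4. t=7 → B at (8,0); v=(1,1)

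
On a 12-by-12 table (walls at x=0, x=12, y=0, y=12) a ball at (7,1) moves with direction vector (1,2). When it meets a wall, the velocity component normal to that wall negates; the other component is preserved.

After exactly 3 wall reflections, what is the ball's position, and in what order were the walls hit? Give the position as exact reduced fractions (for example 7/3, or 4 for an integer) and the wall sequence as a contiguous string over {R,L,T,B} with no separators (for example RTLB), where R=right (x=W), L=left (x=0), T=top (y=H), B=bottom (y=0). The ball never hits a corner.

1. t=5 → R at (12,11); v=(-1,2)
2. t=1/2 → T at (23/2,12); v=(-1,-2)
3. t=6 → B at (11/2,0); v=(-1,2)

Final position: (11/2,0)
Wall sequence: RTB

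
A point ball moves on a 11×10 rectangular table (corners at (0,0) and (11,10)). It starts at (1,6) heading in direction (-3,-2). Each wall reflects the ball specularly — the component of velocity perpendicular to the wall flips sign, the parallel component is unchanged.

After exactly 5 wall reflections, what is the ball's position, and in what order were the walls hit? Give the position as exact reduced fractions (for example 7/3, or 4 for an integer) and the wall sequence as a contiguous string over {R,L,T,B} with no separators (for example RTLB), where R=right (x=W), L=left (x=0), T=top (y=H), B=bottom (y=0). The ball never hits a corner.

Final position: (1,10)
Wall sequence: LBRLT

1. t=1/3 → L at (0,16/3); v=(3,-2)
2. t=8/3 → B at (8,0); v=(3,2)
3. t=1 → R at (11,2); v=(-3,2)
4. t=11/3 → L at (0,28/3); v=(3,2)
5. t=1/3 → T at (1,10); v=(3,-2)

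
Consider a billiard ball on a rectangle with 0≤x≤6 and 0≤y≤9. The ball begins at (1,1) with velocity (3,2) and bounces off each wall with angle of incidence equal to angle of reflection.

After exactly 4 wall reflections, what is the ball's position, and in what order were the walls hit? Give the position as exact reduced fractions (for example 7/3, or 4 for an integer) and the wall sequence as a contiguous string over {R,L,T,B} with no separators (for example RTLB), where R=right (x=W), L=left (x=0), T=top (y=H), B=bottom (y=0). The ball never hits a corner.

1. t=5/3 → R at (6,13/3); v=(-3,2)
2. t=2 → L at (0,25/3); v=(3,2)
3. t=1/3 → T at (1,9); v=(3,-2)
4. t=5/3 → R at (6,17/3); v=(-3,-2)

Final position: (6,17/3)
Wall sequence: RLTR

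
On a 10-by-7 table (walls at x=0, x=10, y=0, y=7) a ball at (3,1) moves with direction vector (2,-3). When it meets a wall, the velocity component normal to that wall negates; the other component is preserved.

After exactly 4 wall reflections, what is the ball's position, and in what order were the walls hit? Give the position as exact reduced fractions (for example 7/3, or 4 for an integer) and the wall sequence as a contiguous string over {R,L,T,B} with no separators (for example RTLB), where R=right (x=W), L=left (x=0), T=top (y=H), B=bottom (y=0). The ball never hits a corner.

Final position: (7,0)
Wall sequence: BTRB

1. t=1/3 → B at (11/3,0); v=(2,3)
2. t=7/3 → T at (25/3,7); v=(2,-3)
3. t=5/6 → R at (10,9/2); v=(-2,-3)
4. t=3/2 → B at (7,0); v=(-2,3)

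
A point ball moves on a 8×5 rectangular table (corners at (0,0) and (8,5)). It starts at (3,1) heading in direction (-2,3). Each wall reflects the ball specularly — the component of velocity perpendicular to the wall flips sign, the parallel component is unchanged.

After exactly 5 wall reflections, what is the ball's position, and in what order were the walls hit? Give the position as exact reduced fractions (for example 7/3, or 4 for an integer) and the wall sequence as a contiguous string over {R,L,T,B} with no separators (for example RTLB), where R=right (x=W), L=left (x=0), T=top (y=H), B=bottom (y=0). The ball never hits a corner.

Final position: (8,5/2)
Wall sequence: TLBTR

1. t=4/3 → T at (1/3,5); v=(-2,-3)
2. t=1/6 → L at (0,9/2); v=(2,-3)
3. t=3/2 → B at (3,0); v=(2,3)
4. t=5/3 → T at (19/3,5); v=(2,-3)
5. t=5/6 → R at (8,5/2); v=(-2,-3)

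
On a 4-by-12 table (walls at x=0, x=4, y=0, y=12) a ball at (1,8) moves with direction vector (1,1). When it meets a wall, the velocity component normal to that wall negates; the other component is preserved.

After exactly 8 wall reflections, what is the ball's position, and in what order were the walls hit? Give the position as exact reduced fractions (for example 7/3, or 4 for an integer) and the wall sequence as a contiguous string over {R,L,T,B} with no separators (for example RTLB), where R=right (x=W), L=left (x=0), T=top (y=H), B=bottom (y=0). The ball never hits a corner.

1. t=3 → R at (4,11); v=(-1,1)
2. t=1 → T at (3,12); v=(-1,-1)
3. t=3 → L at (0,9); v=(1,-1)
4. t=4 → R at (4,5); v=(-1,-1)
5. t=4 → L at (0,1); v=(1,-1)
6. t=1 → B at (1,0); v=(1,1)
7. t=3 → R at (4,3); v=(-1,1)
8. t=4 → L at (0,7); v=(1,1)

Final position: (0,7)
Wall sequence: RTLRLBRL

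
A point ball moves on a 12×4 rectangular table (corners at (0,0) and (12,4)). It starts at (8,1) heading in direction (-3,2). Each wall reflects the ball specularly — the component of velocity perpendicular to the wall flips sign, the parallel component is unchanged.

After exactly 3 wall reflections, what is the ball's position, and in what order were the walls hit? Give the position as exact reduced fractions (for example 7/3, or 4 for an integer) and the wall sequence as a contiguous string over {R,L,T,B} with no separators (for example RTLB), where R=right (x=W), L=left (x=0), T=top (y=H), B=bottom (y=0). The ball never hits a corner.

1. t=3/2 → T at (7/2,4); v=(-3,-2)
2. t=7/6 → L at (0,5/3); v=(3,-2)
3. t=5/6 → B at (5/2,0); v=(3,2)

Final position: (5/2,0)
Wall sequence: TLB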